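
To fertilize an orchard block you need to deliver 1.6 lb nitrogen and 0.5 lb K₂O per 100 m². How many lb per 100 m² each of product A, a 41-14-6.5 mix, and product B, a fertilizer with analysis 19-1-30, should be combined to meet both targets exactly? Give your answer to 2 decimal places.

3.48 lb product A, 0.91 lb product B

Per-100 m² balance (a = product A, b = product B):
N: 0.41·a + 0.19·b = 1.6
K₂O: 0.065·a + 0.3·b = 0.5
Eliminate b: (row1) − 0.19/0.3·(row2) → 0.368833·a = 1.28333, so a = 3.47944.
Then b = (0.5 − 0.065·3.47944) / 0.3 = 0.912788.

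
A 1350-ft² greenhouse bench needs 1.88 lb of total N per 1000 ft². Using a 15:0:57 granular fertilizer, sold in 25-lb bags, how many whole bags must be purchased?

1 bags

Product per 1000 ft² = 1.88 / 15% = 12.5333 lb.
Total product = 12.5333 × 1350 / 1000 = 16.92 lb.
Bags = ⌈16.92 / 25⌉ = 1.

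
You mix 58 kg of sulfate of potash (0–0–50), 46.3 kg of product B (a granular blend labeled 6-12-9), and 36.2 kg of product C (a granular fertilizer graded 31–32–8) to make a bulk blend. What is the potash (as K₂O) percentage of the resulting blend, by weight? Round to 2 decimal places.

Total mass = 58 + 46.3 + 36.2 = 140.5 kg.
K₂O mass = 50%×58 + 9%×46.3 + 8%×36.2 = 36.063 kg.
% K₂O = 36.063 / 140.5 = 25.6676%.

25.67% K₂O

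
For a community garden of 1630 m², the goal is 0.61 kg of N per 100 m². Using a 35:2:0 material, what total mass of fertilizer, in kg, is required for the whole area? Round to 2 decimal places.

28.41 kg

Product per 100 m² = 0.61 / 35% = 1.74286 kg.
Total product = 1.74286 × 1630 / 100 = 28.4086 kg.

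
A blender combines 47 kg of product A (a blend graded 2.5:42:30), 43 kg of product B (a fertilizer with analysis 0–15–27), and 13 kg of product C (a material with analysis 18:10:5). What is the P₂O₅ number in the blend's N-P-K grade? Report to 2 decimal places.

26.69% P₂O₅

Total mass = 47 + 43 + 13 = 103 kg.
P₂O₅ mass = 42%×47 + 15%×43 + 10%×13 = 27.49 kg.
% P₂O₅ = 27.49 / 103 = 26.6893%.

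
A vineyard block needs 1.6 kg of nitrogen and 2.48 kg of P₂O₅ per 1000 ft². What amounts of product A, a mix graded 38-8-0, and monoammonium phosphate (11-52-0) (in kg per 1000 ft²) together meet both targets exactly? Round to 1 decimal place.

Per-1000 ft² balance (a = product A, b = monoammonium phosphate):
N: 0.38·a + 0.11·b = 1.6
P₂O₅: 0.08·a + 0.52·b = 2.48
Eliminate a: (row1) − 0.38/0.08·(row2) → -2.36·b = -10.18, so b = 4.31356.
Back-substitute: a = (1.6 − 0.11·4.31356) / 0.38 = 2.96186.

3.0 kg product A, 4.3 kg monoammonium phosphate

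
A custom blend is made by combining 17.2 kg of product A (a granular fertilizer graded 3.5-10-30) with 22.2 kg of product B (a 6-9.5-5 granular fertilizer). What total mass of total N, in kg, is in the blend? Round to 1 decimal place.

N mass = 3.5%×17.2 + 6%×22.2 = 1.934 kg.

1.9 kg N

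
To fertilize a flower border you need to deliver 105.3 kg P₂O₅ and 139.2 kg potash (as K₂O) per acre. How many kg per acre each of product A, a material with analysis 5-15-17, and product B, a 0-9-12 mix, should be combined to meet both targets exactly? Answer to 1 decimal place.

40.0 kg product A, 1103.3 kg product B

Per-acre balance (a = product A, b = product B):
P₂O₅: 0.15·a + 0.09·b = 105.3
K₂O: 0.17·a + 0.12·b = 139.2
Solving simultaneously: a = 40, b = 1103.33.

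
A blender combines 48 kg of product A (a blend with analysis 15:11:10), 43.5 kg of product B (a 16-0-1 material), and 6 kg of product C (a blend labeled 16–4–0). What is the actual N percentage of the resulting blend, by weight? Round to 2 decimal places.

Total mass = 48 + 43.5 + 6 = 97.5 kg.
N mass = 15%×48 + 16%×43.5 + 16%×6 = 15.12 kg.
% N = 15.12 / 97.5 = 15.5077%.

15.51% N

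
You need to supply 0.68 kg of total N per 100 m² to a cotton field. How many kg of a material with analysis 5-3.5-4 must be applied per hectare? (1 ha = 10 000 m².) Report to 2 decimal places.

Product per 100 m² = 0.68 / 5% = 13.6 kg.
Convert to per hectare: 13.6 × 100 = 1360 kg.

1360.00 kg of product per hectare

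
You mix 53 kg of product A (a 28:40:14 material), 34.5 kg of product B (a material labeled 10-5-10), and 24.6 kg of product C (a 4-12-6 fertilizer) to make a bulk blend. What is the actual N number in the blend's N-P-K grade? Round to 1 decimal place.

Total mass = 53 + 34.5 + 24.6 = 112.1 kg.
N mass = 28%×53 + 10%×34.5 + 4%×24.6 = 19.274 kg.
% N = 19.274 / 112.1 = 17.1936%.

17.2% N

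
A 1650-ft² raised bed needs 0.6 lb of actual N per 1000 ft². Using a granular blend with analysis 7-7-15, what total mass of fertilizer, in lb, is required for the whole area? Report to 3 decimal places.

Product per 1000 ft² = 0.6 / 7% = 8.57143 lb.
Total product = 8.57143 × 1650 / 1000 = 14.1429 lb.

14.143 lb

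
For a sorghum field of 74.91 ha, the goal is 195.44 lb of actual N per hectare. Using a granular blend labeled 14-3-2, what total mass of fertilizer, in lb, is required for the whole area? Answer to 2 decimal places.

Product per hectare = 195.44 / 14% = 1396 lb.
Total product = 1396 × 74.91 = 104574.36 lb.

104574.36 lb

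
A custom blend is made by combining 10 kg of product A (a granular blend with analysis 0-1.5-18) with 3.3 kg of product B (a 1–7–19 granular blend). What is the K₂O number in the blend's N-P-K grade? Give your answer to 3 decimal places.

Total mass = 10 + 3.3 = 13.3 kg.
K₂O mass = 18%×10 + 19%×3.3 = 2.427 kg.
% K₂O = 2.427 / 13.3 = 18.2481%.

18.248% K₂O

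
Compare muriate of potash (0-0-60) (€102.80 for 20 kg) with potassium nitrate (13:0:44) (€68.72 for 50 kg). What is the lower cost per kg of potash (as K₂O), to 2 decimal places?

muriate of potash: K₂O per bag = 20 × 60% = 12 kg; cost = 102.80 / 12 = €8.5667/kg K₂O.
potassium nitrate: K₂O per bag = 50 × 44% = 22 kg; cost = 68.72 / 22 = €3.1236/kg K₂O.
potassium nitrate is cheaper.

€3.12 per kg K₂O (potassium nitrate)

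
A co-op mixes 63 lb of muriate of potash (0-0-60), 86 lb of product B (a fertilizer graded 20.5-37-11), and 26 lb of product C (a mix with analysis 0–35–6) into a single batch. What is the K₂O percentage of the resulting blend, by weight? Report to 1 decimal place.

27.9% K₂O

Total mass = 63 + 86 + 26 = 175 lb.
K₂O mass = 60%×63 + 11%×86 + 6%×26 = 48.82 lb.
% K₂O = 48.82 / 175 = 27.8971%.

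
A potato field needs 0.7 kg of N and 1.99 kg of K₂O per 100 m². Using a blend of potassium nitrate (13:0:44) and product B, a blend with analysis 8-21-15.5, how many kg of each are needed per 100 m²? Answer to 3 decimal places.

3.369 kg potassium nitrate, 3.276 kg product B

With a, b = kg per 100 m² of potassium nitrate and product B:
N: 0.13·a + 0.08·b = 0.7
K₂O: 0.44·a + 0.155·b = 1.99
Solving simultaneously: a = 3.36877, b = 3.27575.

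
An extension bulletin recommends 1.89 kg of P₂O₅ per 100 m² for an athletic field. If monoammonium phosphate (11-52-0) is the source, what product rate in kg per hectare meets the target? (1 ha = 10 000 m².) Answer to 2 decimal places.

363.46 kg of product per hectare

Product per 100 m² = 1.89 / 52% = 3.63462 kg.
Convert to per hectare: 3.63462 × 100 = 363.462 kg.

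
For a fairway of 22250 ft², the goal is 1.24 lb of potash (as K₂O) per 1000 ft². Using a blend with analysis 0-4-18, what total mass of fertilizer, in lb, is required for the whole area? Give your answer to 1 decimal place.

Product per 1000 ft² = 1.24 / 18% = 6.88889 lb.
Total product = 6.88889 × 22250 / 1000 = 153.278 lb.

153.3 lb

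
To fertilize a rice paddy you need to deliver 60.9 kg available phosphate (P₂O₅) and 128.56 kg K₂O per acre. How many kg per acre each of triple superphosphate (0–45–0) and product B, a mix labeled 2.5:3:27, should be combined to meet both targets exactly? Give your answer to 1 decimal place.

Let a = kg of triple superphosphate, b = kg of product B (per acre).
P₂O₅: 0.45·a + 0.03·b = 60.9
K₂O: 0·a + 0.27·b = 128.56
Solving simultaneously: a = 103.59, b = 476.148.

103.6 kg triple superphosphate, 476.1 kg product B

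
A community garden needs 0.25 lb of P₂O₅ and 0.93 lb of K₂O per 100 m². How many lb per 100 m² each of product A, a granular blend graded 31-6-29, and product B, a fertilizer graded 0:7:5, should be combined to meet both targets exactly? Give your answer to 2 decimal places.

Let a = lb of product A, b = lb of product B (per 100 m²).
P₂O₅: 0.06·a + 0.07·b = 0.25
K₂O: 0.29·a + 0.05·b = 0.93
Eliminate a: (row1) − 0.06/0.29·(row2) → 0.0596552·b = 0.0575862, so b = 0.965318.
Back-substitute: a = (0.25 − 0.07·0.965318) / 0.06 = 3.04046.

3.04 lb product A, 0.97 lb product B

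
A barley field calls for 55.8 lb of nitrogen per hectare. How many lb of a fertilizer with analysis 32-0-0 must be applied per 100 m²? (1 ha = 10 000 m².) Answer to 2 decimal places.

1.74 lb of product per hundred sq m

Product per hectare = 55.8 / 32% = 174.375 lb.
Convert to per 100 m²: 174.375 × 0.01 = 1.74375 lb.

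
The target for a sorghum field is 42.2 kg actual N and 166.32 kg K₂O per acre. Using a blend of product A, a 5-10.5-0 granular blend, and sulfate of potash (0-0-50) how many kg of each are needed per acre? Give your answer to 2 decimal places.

844.00 kg product A, 332.64 kg sulfate of potash

Let a = kg of product A, b = kg of sulfate of potash (per acre).
N: 0.05·a + 0·b = 42.2
K₂O: 0·a + 0.5·b = 166.32
Solving simultaneously: a = 844, b = 332.64.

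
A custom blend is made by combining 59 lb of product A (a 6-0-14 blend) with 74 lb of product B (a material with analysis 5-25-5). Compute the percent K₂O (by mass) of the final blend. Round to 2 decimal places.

Total mass = 59 + 74 = 133 lb.
K₂O mass = 14%×59 + 5%×74 = 11.96 lb.
% K₂O = 11.96 / 133 = 8.99248%.

8.99% K₂O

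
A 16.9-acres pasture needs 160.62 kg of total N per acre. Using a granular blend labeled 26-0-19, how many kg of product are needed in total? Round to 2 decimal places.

Product per acre = 160.62 / 26% = 617.769 kg.
Total product = 617.769 × 16.9 = 10440.3 kg.

10440.30 kg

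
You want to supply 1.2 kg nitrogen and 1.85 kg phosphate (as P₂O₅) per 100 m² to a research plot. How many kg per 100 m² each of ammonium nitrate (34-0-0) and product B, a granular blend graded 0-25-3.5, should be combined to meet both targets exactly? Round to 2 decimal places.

3.53 kg ammonium nitrate, 7.40 kg product B

With a, b = kg per 100 m² of ammonium nitrate and product B:
N: 0.34·a + 0·b = 1.2
P₂O₅: 0·a + 0.25·b = 1.85
Solving simultaneously: a = 3.52941, b = 7.4.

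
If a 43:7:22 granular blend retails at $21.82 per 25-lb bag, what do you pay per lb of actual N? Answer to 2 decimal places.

$2.03 per lb N

N in bag = 25 × 43% = 10.75 lb.
Cost per lb N = $21.82 / 10.75 = $2.0298.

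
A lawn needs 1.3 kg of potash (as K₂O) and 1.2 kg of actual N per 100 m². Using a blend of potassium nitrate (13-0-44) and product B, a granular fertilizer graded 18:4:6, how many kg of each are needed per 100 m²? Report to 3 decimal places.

2.269 kg potassium nitrate, 5.028 kg product B

Per-100 m² balance (a = potassium nitrate, b = product B):
K₂O: 0.44·a + 0.06·b = 1.3
N: 0.13·a + 0.18·b = 1.2
Eliminate b: (row1) − 0.06/0.18·(row2) → 0.396667·a = 0.9, so a = 2.26891.
Then b = (1.2 − 0.13·2.26891) / 0.18 = 5.02801.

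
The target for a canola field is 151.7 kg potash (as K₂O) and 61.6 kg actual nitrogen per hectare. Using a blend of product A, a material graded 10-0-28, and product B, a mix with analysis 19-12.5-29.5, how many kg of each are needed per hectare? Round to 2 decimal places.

449.41 kg product A, 87.68 kg product B

With a, b = kg per hectare of product A and product B:
K₂O: 0.28·a + 0.295·b = 151.7
N: 0.1·a + 0.19·b = 61.6
Eliminate a: (row1) − 0.28/0.1·(row2) → -0.237·b = -20.78, so b = 87.6793.
Back-substitute: a = (151.7 − 0.295·87.6793) / 0.28 = 449.409.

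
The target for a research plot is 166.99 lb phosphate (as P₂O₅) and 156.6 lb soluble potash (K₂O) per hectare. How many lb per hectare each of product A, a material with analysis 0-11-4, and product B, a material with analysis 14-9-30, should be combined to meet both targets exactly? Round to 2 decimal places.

1224.59 lb product A, 358.72 lb product B

Let a = lb of product A, b = lb of product B (per hectare).
P₂O₅: 0.11·a + 0.09·b = 166.99
K₂O: 0.04·a + 0.3·b = 156.6
Eliminate b: (row1) − 0.09/0.3·(row2) → 0.098·a = 120.01, so a = 1224.592.
Then b = (156.6 − 0.04·1224.592) / 0.3 = 358.721.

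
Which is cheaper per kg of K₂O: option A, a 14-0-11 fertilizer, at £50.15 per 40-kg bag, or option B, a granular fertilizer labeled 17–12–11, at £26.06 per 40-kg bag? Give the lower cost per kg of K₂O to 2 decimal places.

£5.92 per kg K₂O (option B)

option A: K₂O per bag = 40 × 11% = 4.4 kg; cost = 50.15 / 4.4 = £11.3977/kg K₂O.
option B: K₂O per bag = 40 × 11% = 4.4 kg; cost = 26.06 / 4.4 = £5.9227/kg K₂O.
option B is cheaper.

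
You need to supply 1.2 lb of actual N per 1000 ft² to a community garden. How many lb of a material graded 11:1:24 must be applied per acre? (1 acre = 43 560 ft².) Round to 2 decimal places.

475.20 lb of product per acre

Product per 1000 ft² = 1.2 / 11% = 10.9091 lb.
Convert to per acre: 10.9091 × 43.56 = 475.2 lb.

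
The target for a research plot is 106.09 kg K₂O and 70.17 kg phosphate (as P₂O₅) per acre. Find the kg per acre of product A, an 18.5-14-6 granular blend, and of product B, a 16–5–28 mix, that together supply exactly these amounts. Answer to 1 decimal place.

Per-acre balance (a = product A, b = product B):
K₂O: 0.06·a + 0.28·b = 106.09
P₂O₅: 0.14·a + 0.05·b = 70.17
Eliminate a: (row1) − 0.06/0.14·(row2) → 0.258571·b = 76.0171, so b = 293.989.
Back-substitute: a = (106.09 − 0.28·293.989) / 0.06 = 396.218.

396.2 kg product A, 294.0 kg product B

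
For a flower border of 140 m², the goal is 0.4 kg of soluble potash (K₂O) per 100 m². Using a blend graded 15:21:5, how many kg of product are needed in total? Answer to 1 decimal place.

11.2 kg

Product per 100 m² = 0.4 / 5% = 8 kg.
Total product = 8 × 140 / 100 = 11.2 kg.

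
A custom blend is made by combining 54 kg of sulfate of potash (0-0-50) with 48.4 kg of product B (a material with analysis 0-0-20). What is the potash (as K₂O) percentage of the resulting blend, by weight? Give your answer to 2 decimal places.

Total mass = 54 + 48.4 = 102.4 kg.
K₂O mass = 50%×54 + 20%×48.4 = 36.68 kg.
% K₂O = 36.68 / 102.4 = 35.8203%.

35.82% K₂O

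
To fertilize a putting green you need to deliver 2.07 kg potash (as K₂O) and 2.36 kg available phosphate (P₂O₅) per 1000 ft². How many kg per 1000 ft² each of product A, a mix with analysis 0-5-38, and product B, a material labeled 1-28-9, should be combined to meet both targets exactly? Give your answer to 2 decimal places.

With a, b = kg per 1000 ft² of product A and product B:
K₂O: 0.38·a + 0.09·b = 2.07
P₂O₅: 0.05·a + 0.28·b = 2.36
Eliminate b: (row1) − 0.09/0.28·(row2) → 0.363929·a = 1.31143, so a = 3.60353.
Then b = (2.36 − 0.05·3.60353) / 0.28 = 7.78508.

3.60 kg product A, 7.79 kg product B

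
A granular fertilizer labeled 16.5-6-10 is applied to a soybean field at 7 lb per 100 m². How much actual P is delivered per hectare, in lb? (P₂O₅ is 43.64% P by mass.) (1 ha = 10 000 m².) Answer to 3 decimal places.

18.329 lb P per hectare

P₂O₅ per 100 m² = 7 × 6% = 0.42 lb.
Elemental P = 0.42 × 0.4364 = 0.183288 lb per 100 m².
Convert to per hectare: 0.183288 × 100 = 18.3288 lb.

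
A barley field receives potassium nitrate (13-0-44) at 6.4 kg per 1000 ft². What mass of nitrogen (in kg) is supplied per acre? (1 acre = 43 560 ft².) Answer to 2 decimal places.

36.24 kg N per acre

nitrogen per 1000 ft² = 6.4 × 13% = 0.832 kg.
Convert to per acre: 0.832 × 43.56 = 36.2419 kg.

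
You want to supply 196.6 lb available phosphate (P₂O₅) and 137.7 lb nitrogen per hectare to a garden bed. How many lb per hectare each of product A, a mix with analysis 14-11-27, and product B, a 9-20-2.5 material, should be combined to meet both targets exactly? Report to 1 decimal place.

544.0 lb product A, 683.8 lb product B

Let a = lb of product A, b = lb of product B (per hectare).
P₂O₅: 0.11·a + 0.2·b = 196.6
N: 0.14·a + 0.09·b = 137.7
Eliminate a: (row1) − 0.11/0.14·(row2) → 0.129286·b = 88.4071, so b = 683.812.
Back-substitute: a = (196.6 − 0.2·683.812) / 0.11 = 543.978.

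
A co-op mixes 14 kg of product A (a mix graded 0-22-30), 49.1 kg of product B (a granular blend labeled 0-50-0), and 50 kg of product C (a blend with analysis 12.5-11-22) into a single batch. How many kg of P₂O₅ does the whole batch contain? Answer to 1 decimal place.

P₂O₅ mass = 22%×14 + 50%×49.1 + 11%×50 = 33.13 kg.

33.1 kg P₂O₅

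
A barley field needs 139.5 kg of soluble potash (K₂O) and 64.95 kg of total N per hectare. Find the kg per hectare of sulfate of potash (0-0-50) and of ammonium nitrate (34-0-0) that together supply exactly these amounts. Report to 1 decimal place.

279.0 kg sulfate of potash, 191.0 kg ammonium nitrate

With a, b = kg per hectare of sulfate of potash and ammonium nitrate:
K₂O: 0.5·a + 0·b = 139.5
N: 0·a + 0.34·b = 64.95
Solving simultaneously: a = 279, b = 191.029.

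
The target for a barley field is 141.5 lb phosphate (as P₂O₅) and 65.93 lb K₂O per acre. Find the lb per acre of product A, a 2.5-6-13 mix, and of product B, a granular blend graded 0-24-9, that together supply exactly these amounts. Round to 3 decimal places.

119.698 lb product A, 559.659 lb product B

Per-acre balance (a = product A, b = product B):
P₂O₅: 0.06·a + 0.24·b = 141.5
K₂O: 0.13·a + 0.09·b = 65.93
Solving simultaneously: a = 119.6977, b = 559.6589.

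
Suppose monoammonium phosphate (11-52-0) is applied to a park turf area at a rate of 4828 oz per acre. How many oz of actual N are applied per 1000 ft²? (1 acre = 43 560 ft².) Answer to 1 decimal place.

nitrogen per acre = 4828 × 11% = 531.08 oz.
Convert to per 1000 ft²: 531.08 × 0.0229568 = 12.1919 oz.

12.2 oz N per thousand sq ft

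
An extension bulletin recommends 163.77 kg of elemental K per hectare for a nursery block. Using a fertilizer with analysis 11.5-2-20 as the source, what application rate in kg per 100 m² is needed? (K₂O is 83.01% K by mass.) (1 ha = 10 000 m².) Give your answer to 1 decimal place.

As K₂O: 163.77 / 0.8301 = 197.289 kg per hectare.
Product per hectare = 197.289 / 20% = 986.447 kg.
Convert to per 100 m²: 986.447 × 0.01 = 9.86447 kg.

9.9 kg of product per hundred sq m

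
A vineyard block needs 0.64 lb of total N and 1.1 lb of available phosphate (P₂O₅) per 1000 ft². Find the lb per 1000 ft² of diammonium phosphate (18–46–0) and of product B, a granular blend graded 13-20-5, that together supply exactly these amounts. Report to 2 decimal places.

Per-1000 ft² balance (a = diammonium phosphate, b = product B):
N: 0.18·a + 0.13·b = 0.64
P₂O₅: 0.46·a + 0.2·b = 1.1
Eliminate b: (row1) − 0.13/0.2·(row2) → -0.119·a = -0.075, so a = 0.630252.
Then b = (1.1 − 0.46·0.630252) / 0.2 = 4.05042.

0.63 lb diammonium phosphate, 4.05 lb product B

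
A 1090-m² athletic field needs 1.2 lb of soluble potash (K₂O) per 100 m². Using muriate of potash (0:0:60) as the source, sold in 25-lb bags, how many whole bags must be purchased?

Product per 100 m² = 1.2 / 60% = 2 lb.
Total product = 2 × 1090 / 100 = 21.8 lb.
Bags = ⌈21.8 / 25⌉ = 1.

1 bags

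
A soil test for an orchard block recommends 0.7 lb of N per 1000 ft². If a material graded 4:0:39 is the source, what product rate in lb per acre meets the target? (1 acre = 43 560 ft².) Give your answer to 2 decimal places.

762.30 lb of product per acre

Product per 1000 ft² = 0.7 / 4% = 17.5 lb.
Convert to per acre: 17.5 × 43.56 = 762.3 lb.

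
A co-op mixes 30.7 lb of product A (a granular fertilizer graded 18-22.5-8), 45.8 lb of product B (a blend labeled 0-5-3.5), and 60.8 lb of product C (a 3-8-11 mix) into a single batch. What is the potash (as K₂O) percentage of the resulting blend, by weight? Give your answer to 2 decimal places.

Total mass = 30.7 + 45.8 + 60.8 = 137.3 lb.
K₂O mass = 8%×30.7 + 3.5%×45.8 + 11%×60.8 = 10.747 lb.
% K₂O = 10.747 / 137.3 = 7.82739%.

7.83% K₂O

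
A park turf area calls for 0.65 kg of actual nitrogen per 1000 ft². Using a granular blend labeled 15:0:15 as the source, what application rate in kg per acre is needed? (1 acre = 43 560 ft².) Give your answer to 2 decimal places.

188.76 kg of product per acre

Product per 1000 ft² = 0.65 / 15% = 4.33333 kg.
Convert to per acre: 4.33333 × 43.56 = 188.76 kg.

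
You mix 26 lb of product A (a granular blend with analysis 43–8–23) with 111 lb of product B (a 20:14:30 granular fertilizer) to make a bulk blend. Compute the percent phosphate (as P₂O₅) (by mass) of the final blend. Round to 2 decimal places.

12.86% P₂O₅

Total mass = 26 + 111 = 137 lb.
P₂O₅ mass = 8%×26 + 14%×111 = 17.62 lb.
% P₂O₅ = 17.62 / 137 = 12.8613%.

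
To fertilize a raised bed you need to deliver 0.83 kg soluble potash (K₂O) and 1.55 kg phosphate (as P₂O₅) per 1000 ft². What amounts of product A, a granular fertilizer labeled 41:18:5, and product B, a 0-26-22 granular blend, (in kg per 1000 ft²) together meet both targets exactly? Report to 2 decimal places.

Let a = kg of product A, b = kg of product B (per 1000 ft²).
K₂O: 0.05·a + 0.22·b = 0.83
P₂O₅: 0.18·a + 0.26·b = 1.55
Eliminate a: (row1) − 0.05/0.18·(row2) → 0.147778·b = 0.399444, so b = 2.70301.
Back-substitute: a = (0.83 − 0.22·2.70301) / 0.05 = 4.70677.

4.71 kg product A, 2.70 kg product B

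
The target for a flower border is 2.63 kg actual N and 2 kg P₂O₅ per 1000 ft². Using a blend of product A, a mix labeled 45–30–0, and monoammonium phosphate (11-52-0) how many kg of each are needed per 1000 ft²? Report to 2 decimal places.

5.71 kg product A, 0.55 kg monoammonium phosphate

Let a = kg of product A, b = kg of monoammonium phosphate (per 1000 ft²).
N: 0.45·a + 0.11·b = 2.63
P₂O₅: 0.3·a + 0.52·b = 2
Eliminate b: (row1) − 0.11/0.52·(row2) → 0.386538·a = 2.20692, so a = 5.70945.
Then b = (2 − 0.3·5.70945) / 0.52 = 0.552239.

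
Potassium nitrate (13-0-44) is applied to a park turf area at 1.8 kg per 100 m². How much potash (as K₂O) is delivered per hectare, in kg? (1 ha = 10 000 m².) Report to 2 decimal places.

79.20 kg K₂O per hectare

K₂O per 100 m² = 1.8 × 44% = 0.792 kg.
Convert to per hectare: 0.792 × 100 = 79.2 kg.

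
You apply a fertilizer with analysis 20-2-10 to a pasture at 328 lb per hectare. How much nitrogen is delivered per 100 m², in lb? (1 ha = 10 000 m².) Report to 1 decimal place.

0.7 lb N per hundred sq m

nitrogen per hectare = 328 × 20% = 65.6 lb.
Convert to per 100 m²: 65.6 × 0.01 = 0.656 lb.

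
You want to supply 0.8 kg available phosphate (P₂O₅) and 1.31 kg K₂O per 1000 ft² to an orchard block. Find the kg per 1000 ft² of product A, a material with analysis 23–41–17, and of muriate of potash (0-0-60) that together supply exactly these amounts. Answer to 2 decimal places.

1.95 kg product A, 1.63 kg muriate of potash

With a, b = kg per 1000 ft² of product A and muriate of potash:
P₂O₅: 0.41·a + 0·b = 0.8
K₂O: 0.17·a + 0.6·b = 1.31
Eliminate a: (row1) − 0.41/0.17·(row2) → -1.44706·b = -2.35941, so b = 1.63049.
Back-substitute: a = (0.8 − 0·1.63049) / 0.41 = 1.95122.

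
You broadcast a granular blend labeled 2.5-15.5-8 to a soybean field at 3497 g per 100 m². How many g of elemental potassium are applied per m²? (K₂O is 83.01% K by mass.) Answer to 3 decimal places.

2.322 g K per sq m

K₂O per 100 m² = 3497 × 8% = 279.76 g.
Elemental K = 279.76 × 0.8301 = 232.229 g per 100 m².
Convert to per m²: 232.229 × 0.01 = 2.32229 g.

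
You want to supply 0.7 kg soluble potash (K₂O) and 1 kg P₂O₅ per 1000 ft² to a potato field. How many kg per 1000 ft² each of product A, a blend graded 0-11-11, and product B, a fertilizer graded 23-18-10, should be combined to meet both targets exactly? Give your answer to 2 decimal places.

2.95 kg product A, 3.75 kg product B

With a, b = kg per 1000 ft² of product A and product B:
K₂O: 0.11·a + 0.1·b = 0.7
P₂O₅: 0.11·a + 0.18·b = 1
Eliminate a: (row1) − 0.11/0.11·(row2) → -0.08·b = -0.3, so b = 3.75.
Back-substitute: a = (0.7 − 0.1·3.75) / 0.11 = 2.95455.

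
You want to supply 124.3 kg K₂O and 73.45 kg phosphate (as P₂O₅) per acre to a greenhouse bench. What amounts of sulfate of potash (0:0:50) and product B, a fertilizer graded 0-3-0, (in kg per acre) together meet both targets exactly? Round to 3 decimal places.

Let a = kg of sulfate of potash, b = kg of product B (per acre).
K₂O: 0.5·a + 0·b = 124.3
P₂O₅: 0·a + 0.03·b = 73.45
Solving simultaneously: a = 248.6, b = 2448.3333.

248.600 kg sulfate of potash, 2448.333 kg product B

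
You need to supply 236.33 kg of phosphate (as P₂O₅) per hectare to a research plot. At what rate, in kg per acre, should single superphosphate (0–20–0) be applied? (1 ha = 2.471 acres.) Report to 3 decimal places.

478.207 kg of product per acre

Product per hectare = 236.33 / 20% = 1181.65 kg.
Convert to per acre: 1181.65 × 0.404694 = 478.2072 kg.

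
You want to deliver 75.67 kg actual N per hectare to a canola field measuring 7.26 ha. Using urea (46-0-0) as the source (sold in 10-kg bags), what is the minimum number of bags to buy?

Product per hectare = 75.67 / 46% = 164.5 kg.
Total product = 164.5 × 7.26 = 1194.27 kg.
Bags = ⌈1194.27 / 10⌉ = 120.

120 bags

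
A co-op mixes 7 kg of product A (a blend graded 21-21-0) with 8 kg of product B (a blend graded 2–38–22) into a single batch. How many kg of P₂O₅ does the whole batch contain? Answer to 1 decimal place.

P₂O₅ mass = 21%×7 + 38%×8 = 4.51 kg.

4.5 kg P₂O₅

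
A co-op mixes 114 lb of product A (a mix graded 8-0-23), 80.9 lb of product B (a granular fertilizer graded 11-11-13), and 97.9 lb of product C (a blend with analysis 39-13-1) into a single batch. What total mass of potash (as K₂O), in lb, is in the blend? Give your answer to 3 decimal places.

37.716 lb K₂O

K₂O mass = 23%×114 + 13%×80.9 + 1%×97.9 = 37.716 lb.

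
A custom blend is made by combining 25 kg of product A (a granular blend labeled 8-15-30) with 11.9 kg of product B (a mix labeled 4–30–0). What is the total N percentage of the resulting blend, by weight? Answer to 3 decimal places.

Total mass = 25 + 11.9 = 36.9 kg.
N mass = 8%×25 + 4%×11.9 = 2.476 kg.
% N = 2.476 / 36.9 = 6.71003%.

6.710% N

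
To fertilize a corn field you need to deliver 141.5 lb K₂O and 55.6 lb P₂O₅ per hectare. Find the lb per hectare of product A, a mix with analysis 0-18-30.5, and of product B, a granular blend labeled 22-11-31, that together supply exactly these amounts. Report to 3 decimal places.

75.101 lb product A, 382.562 lb product B

With a, b = lb per hectare of product A and product B:
K₂O: 0.305·a + 0.31·b = 141.5
P₂O₅: 0.18·a + 0.11·b = 55.6
From row1: a = (141.5 − 0.31·b) / 0.305.
Into row2: 0.18·(141.5 − 0.31·b)/0.305 + 0.11·b = 55.6 → b = 382.5618, a = 75.1011.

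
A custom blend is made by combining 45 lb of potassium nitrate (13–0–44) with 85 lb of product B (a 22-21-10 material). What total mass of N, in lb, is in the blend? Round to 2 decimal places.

24.55 lb N

N mass = 13%×45 + 22%×85 = 24.55 lb.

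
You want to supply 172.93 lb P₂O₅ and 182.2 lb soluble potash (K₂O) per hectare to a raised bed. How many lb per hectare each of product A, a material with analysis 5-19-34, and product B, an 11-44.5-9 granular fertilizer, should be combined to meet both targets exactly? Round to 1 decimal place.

Per-hectare balance (a = product A, b = product B):
P₂O₅: 0.19·a + 0.445·b = 172.93
K₂O: 0.34·a + 0.09·b = 182.2
Eliminate a: (row1) − 0.19/0.34·(row2) → 0.394706·b = 71.1124, so b = 180.165.
Back-substitute: a = (172.93 − 0.445·180.165) / 0.19 = 488.192.

488.2 lb product A, 180.2 lb product B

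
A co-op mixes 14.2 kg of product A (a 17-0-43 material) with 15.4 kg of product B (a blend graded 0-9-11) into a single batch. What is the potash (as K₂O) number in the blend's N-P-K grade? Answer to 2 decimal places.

Total mass = 14.2 + 15.4 = 29.6 kg.
K₂O mass = 43%×14.2 + 11%×15.4 = 7.8 kg.
% K₂O = 7.8 / 29.6 = 26.3514%.

26.35% K₂O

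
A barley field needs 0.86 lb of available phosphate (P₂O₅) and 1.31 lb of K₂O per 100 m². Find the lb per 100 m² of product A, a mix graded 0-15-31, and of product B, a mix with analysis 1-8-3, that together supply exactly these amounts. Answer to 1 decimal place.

Per-100 m² balance (a = product A, b = product B):
P₂O₅: 0.15·a + 0.08·b = 0.86
K₂O: 0.31·a + 0.03·b = 1.31
Eliminate a: (row1) − 0.15/0.31·(row2) → 0.0654839·b = 0.226129, so b = 3.4532.
Back-substitute: a = (0.86 − 0.08·3.4532) / 0.15 = 3.89163.

3.9 lb product A, 3.5 lb product B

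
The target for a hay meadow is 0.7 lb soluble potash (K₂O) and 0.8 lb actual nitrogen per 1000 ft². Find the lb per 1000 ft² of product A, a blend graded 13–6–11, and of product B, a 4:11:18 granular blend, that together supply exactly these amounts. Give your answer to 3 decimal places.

6.105 lb product A, 0.158 lb product B

Let a = lb of product A, b = lb of product B (per 1000 ft²).
K₂O: 0.11·a + 0.18·b = 0.7
N: 0.13·a + 0.04·b = 0.8
From row1: a = (0.7 − 0.18·b) / 0.11.
Into row2: 0.13·(0.7 − 0.18·b)/0.11 + 0.04·b = 0.8 → b = 0.157895, a = 6.10526.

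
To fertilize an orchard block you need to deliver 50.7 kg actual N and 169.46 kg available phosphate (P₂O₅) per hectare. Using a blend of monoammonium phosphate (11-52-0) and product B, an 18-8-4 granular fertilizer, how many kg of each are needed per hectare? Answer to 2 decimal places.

Per-hectare balance (a = monoammonium phosphate, b = product B):
N: 0.11·a + 0.18·b = 50.7
P₂O₅: 0.52·a + 0.08·b = 169.46
Eliminate a: (row1) − 0.11/0.52·(row2) → 0.163077·b = 14.8527, so b = 91.0778.
Back-substitute: a = (50.7 − 0.18·91.0778) / 0.11 = 311.873.

311.87 kg monoammonium phosphate, 91.08 kg product B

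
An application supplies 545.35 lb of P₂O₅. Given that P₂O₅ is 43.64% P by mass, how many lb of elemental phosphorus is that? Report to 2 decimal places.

237.99 lb P

P = 545.35 × 0.4364 = 237.991 lb.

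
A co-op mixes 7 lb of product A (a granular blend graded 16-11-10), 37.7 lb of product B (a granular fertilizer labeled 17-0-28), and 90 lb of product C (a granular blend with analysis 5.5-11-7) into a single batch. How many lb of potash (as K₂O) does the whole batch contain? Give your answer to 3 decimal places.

K₂O mass = 10%×7 + 28%×37.7 + 7%×90 = 17.556 lb.

17.556 lb K₂O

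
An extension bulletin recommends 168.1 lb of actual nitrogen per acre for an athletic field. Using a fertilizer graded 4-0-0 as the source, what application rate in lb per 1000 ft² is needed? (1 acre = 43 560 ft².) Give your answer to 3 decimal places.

Product per acre = 168.1 / 4% = 4202.5 lb.
Convert to per 1000 ft²: 4202.5 × 0.0229568 = 96.4761 lb.

96.476 lb of product per thousand sq ft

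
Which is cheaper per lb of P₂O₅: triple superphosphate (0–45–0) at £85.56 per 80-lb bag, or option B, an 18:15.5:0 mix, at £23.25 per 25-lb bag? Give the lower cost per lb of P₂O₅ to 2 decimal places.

£2.38 per lb P₂O₅ (triple superphosphate)

triple superphosphate: P₂O₅ per bag = 80 × 45% = 36 lb; cost = 85.56 / 36 = £2.3767/lb P₂O₅.
option B: P₂O₅ per bag = 25 × 15.5% = 3.875 lb; cost = 23.25 / 3.875 = £6.0000/lb P₂O₅.
triple superphosphate is cheaper.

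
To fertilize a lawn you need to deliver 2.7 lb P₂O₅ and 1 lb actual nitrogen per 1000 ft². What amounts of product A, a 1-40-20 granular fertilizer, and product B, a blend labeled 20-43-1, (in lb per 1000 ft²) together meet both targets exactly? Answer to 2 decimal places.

1.45 lb product A, 4.93 lb product B

Per-1000 ft² balance (a = product A, b = product B):
P₂O₅: 0.4·a + 0.43·b = 2.7
N: 0.01·a + 0.2·b = 1
From row1: a = (2.7 − 0.43·b) / 0.4.
Into row2: 0.01·(2.7 − 0.43·b)/0.4 + 0.2·b = 1 → b = 4.92734, a = 1.4531.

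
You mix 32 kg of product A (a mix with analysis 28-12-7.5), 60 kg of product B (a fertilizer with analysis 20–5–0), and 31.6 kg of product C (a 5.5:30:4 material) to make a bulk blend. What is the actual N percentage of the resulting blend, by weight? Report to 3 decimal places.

Total mass = 32 + 60 + 31.6 = 123.6 kg.
N mass = 28%×32 + 20%×60 + 5.5%×31.6 = 22.698 kg.
% N = 22.698 / 123.6 = 18.3641%.

18.364% N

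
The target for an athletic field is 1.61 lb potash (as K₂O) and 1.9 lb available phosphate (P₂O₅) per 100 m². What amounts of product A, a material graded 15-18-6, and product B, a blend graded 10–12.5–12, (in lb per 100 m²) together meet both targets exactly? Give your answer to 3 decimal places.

1.897 lb product A, 12.468 lb product B

With a, b = lb per 100 m² of product A and product B:
K₂O: 0.06·a + 0.12·b = 1.61
P₂O₅: 0.18·a + 0.125·b = 1.9
Eliminate b: (row1) − 0.12/0.125·(row2) → -0.1128·a = -0.214, so a = 1.89716.
Then b = (1.9 − 0.18·1.89716) / 0.125 = 12.4681.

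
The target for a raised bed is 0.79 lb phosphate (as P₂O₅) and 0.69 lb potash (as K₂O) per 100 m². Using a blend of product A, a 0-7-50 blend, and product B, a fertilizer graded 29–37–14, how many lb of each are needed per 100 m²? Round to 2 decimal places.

With a, b = lb per 100 m² of product A and product B:
P₂O₅: 0.07·a + 0.37·b = 0.79
K₂O: 0.5·a + 0.14·b = 0.69
Eliminate a: (row1) − 0.07/0.5·(row2) → 0.3504·b = 0.6934, so b = 1.97888.
Back-substitute: a = (0.79 − 0.37·1.97888) / 0.07 = 0.825913.

0.83 lb product A, 1.98 lb product B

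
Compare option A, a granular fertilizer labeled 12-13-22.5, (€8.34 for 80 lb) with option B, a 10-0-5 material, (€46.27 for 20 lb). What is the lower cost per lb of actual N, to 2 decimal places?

option A: N per bag = 80 × 12% = 9.6 lb; cost = 8.34 / 9.6 = €0.8688/lb N.
option B: N per bag = 20 × 10% = 2 lb; cost = 46.27 / 2 = €23.1350/lb N.
option A is cheaper.

€0.87 per lb N (option A)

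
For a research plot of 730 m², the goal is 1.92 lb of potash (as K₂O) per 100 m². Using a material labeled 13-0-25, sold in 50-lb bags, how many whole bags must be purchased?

Product per 100 m² = 1.92 / 25% = 7.68 lb.
Total product = 7.68 × 730 / 100 = 56.064 lb.
Bags = ⌈56.064 / 50⌉ = 2.

2 bags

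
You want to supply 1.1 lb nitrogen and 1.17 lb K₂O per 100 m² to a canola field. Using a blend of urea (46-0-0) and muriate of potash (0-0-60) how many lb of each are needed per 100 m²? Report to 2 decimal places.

2.39 lb urea, 1.95 lb muriate of potash

With a, b = lb per 100 m² of urea and muriate of potash:
N: 0.46·a + 0·b = 1.1
K₂O: 0·a + 0.6·b = 1.17
Solving simultaneously: a = 2.3913, b = 1.95.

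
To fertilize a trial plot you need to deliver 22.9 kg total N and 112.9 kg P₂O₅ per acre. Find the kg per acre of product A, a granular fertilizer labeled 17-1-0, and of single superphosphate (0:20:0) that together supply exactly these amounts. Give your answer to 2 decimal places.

Per-acre balance (a = product A, b = single superphosphate):
N: 0.17·a + 0·b = 22.9
P₂O₅: 0.01·a + 0.2·b = 112.9
Eliminate b: (row1) − 0/0.2·(row2) → 0.17·a = 22.9, so a = 134.706.
Then b = (112.9 − 0.01·134.706) / 0.2 = 557.7647.

134.71 kg product A, 557.76 kg single superphosphate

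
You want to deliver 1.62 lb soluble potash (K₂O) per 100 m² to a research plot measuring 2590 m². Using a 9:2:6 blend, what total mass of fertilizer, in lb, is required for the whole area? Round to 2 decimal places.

Product per 100 m² = 1.62 / 6% = 27 lb.
Total product = 27 × 2590 / 100 = 699.3 lb.

699.30 lb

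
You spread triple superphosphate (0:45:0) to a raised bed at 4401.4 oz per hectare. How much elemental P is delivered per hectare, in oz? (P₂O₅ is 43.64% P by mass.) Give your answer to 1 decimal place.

P₂O₅ per hectare = 4401.4 × 45% = 1980.63 oz.
Elemental P = 1980.63 × 0.4364 = 864.347 oz per hectare.

864.3 oz P per hectare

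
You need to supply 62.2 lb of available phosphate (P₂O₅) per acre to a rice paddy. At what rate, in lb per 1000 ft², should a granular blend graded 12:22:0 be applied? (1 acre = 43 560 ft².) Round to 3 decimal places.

Product per acre = 62.2 / 22% = 282.727 lb.
Convert to per 1000 ft²: 282.727 × 0.0229568 = 6.49053 lb.

6.491 lb of product per thousand sq ft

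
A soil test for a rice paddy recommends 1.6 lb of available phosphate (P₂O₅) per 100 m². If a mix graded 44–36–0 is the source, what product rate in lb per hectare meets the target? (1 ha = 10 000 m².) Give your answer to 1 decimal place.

444.4 lb of product per hectare

Product per 100 m² = 1.6 / 36% = 4.44444 lb.
Convert to per hectare: 4.44444 × 100 = 444.444 lb.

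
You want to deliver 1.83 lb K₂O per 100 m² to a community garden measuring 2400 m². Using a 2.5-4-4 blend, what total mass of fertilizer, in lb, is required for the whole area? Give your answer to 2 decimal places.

1098.00 lb

Product per 100 m² = 1.83 / 4% = 45.75 lb.
Total product = 45.75 × 2400 / 100 = 1098 lb.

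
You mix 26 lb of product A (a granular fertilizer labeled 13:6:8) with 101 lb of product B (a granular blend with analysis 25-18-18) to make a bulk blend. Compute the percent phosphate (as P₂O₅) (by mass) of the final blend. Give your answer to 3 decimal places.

Total mass = 26 + 101 = 127 lb.
P₂O₅ mass = 6%×26 + 18%×101 = 19.74 lb.
% P₂O₅ = 19.74 / 127 = 15.5433%.

15.543% P₂O₅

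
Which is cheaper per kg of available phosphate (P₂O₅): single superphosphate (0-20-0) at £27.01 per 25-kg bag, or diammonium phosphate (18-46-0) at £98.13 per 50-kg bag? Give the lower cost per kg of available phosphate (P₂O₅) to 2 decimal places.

£4.27 per kg P₂O₅ (diammonium phosphate)

single superphosphate: P₂O₅ per bag = 25 × 20% = 5 kg; cost = 27.01 / 5 = £5.4020/kg P₂O₅.
diammonium phosphate: P₂O₅ per bag = 50 × 46% = 23 kg; cost = 98.13 / 23 = £4.2665/kg P₂O₅.
diammonium phosphate is cheaper.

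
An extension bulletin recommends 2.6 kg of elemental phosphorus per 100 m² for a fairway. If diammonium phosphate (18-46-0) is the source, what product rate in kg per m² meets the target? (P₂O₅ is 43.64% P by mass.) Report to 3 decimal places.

As P₂O₅: 2.6 / 0.4364 = 5.95784 kg per 100 m².
Product per 100 m² = 5.95784 / 46% = 12.9518 kg.
Convert to per m²: 12.9518 × 0.01 = 0.129518 kg.

0.130 kg of product per sq m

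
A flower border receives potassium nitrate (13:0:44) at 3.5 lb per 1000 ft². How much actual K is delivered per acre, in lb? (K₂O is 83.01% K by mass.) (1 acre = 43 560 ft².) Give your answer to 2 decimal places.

55.69 lb K per acre

K₂O per 1000 ft² = 3.5 × 44% = 1.54 lb.
Elemental K = 1.54 × 0.8301 = 1.27835 lb per 1000 ft².
Convert to per acre: 1.27835 × 43.56 = 55.6851 lb.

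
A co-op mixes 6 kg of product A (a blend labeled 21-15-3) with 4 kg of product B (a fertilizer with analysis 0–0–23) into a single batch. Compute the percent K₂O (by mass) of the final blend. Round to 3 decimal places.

Total mass = 6 + 4 = 10 kg.
K₂O mass = 3%×6 + 23%×4 = 1.1 kg.
% K₂O = 1.1 / 10 = 11%.

11.000% K₂O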